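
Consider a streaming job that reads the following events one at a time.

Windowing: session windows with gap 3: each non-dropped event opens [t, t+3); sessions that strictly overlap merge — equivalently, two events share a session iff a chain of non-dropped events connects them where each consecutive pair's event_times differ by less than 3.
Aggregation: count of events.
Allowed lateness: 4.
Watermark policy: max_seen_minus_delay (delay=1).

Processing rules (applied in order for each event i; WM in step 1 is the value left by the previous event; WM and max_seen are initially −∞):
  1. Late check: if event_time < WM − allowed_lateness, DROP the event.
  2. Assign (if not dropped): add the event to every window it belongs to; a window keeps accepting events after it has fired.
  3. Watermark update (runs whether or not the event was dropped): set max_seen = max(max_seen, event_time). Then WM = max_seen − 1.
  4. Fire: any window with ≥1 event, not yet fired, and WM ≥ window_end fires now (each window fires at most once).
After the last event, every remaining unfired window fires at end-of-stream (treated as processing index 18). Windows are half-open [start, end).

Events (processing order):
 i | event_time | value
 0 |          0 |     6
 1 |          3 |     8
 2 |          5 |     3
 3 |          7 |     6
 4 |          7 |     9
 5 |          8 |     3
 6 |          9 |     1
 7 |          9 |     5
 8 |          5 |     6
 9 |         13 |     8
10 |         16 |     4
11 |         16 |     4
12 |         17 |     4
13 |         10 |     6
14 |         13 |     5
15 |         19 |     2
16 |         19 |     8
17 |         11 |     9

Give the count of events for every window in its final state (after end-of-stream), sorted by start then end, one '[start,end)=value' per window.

[0,3)=1 [3,12)=8 [13,16)=2 [16,22)=5

i=0 t=0 v=6: → [0,3); WM=-1
i=1 t=3 v=8: → [3,6); WM=2
i=2 t=5 v=3: → [3,8); WM=4
i=3 t=7 v=6: → [3,10); WM=6
i=4 t=7 v=9: → [3,10); WM=6
i=5 t=8 v=3: → [3,11); WM=7
i=6 t=9 v=1: → [3,12); WM=8
i=7 t=9 v=5: → [3,12); WM=8
i=8 t=5 v=6: → [3,12); WM=8
i=9 t=13 v=8: → [13,16); WM=12
i=10 t=16 v=4: → [16,19); WM=15
i=11 t=16 v=4: → [16,19); WM=15
i=12 t=17 v=4: → [16,20); WM=16
i=13 t=10 v=6: DROP (t<16-4); WM=16
i=14 t=13 v=5: → [13,16); WM=16
i=15 t=19 v=2: → [16,22); WM=18
i=16 t=19 v=8: → [16,22); WM=18
i=17 t=11 v=9: DROP (t<18-4); WM=18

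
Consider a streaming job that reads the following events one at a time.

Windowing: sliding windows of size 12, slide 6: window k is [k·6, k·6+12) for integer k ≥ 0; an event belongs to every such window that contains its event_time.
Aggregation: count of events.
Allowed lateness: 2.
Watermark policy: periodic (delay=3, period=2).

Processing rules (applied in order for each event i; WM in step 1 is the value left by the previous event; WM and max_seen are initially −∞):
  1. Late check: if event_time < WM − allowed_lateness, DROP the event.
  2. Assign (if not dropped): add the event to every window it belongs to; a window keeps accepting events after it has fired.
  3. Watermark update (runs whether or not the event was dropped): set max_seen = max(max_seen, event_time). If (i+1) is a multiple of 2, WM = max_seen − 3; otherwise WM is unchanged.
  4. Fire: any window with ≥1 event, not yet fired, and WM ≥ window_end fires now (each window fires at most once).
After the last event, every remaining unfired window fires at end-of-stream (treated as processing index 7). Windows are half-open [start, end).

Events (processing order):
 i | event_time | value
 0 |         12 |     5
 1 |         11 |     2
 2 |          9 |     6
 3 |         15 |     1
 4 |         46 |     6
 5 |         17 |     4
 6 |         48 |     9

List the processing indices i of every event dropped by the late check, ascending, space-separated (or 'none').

i=0 t=12 v=5: → [12,24),[6,18); WM=−∞
i=1 t=11 v=2: → [6,18),[0,12); WM=9
i=2 t=9 v=6: → [6,18),[0,12); WM=9
i=3 t=15 v=1: → [12,24),[6,18); WM=12; [0,12) fires=2
i=4 t=46 v=6: → [42,54),[36,48); WM=12
i=5 t=17 v=4: → [12,24),[6,18); WM=43; [6,18) fires=5 [12,24) fires=3
i=6 t=48 v=9: → [48,60),[42,54); WM=43

none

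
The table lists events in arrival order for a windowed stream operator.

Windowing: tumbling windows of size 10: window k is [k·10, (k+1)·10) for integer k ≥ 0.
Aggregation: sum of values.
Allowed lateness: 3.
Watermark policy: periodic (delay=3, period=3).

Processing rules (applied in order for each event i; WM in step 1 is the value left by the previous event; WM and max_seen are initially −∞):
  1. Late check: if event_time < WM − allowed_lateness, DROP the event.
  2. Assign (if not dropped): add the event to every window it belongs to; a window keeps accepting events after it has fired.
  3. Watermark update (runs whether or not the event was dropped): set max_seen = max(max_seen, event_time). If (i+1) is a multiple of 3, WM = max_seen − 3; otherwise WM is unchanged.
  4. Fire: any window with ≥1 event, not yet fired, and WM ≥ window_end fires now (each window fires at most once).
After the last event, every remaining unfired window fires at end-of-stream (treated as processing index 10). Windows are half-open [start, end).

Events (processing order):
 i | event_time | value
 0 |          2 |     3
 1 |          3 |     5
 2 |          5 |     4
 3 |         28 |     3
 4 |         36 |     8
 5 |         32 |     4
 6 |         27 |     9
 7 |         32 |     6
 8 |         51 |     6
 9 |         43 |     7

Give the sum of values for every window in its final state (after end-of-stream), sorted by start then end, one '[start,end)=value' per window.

i=0 t=2 v=3: → [0,10); WM=−∞
i=1 t=3 v=5: → [0,10); WM=−∞
i=2 t=5 v=4: → [0,10); WM=2
i=3 t=28 v=3: → [20,30); WM=2
i=4 t=36 v=8: → [30,40); WM=2
i=5 t=32 v=4: → [30,40); WM=33; [0,10) fires=12 [20,30) fires=3
i=6 t=27 v=9: DROP (t<33-3); WM=33
i=7 t=32 v=6: → [30,40); WM=33
i=8 t=51 v=6: → [50,60); WM=48; [30,40) fires=18
i=9 t=43 v=7: DROP (t<48-3); WM=48

[0,10)=12 [20,30)=3 [30,40)=18 [50,60)=6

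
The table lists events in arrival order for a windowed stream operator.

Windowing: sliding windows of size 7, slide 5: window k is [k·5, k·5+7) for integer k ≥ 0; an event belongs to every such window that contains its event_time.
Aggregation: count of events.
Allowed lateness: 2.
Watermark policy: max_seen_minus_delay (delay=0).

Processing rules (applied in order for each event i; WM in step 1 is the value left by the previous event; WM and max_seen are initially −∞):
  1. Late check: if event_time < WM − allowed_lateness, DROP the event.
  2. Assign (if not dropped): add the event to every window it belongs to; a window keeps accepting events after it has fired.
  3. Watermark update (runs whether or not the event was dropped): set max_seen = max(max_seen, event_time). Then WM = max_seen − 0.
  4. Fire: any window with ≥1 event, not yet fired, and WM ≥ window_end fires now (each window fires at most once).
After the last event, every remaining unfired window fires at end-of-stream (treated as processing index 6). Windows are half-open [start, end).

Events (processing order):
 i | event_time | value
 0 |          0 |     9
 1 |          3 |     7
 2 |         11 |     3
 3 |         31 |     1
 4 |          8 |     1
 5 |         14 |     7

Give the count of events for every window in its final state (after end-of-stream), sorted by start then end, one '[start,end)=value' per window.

[0,7)=2 [5,12)=1 [10,17)=1 [25,32)=1 [30,37)=1

i=0 t=0 v=9: → [0,7); WM=0
i=1 t=3 v=7: → [0,7); WM=3
i=2 t=11 v=3: → [10,17),[5,12); WM=11; [0,7) fires=2
i=3 t=31 v=1: → [30,37),[25,32); WM=31; [5,12) fires=1 [10,17) fires=1
i=4 t=8 v=1: DROP (t<31-2); WM=31
i=5 t=14 v=7: DROP (t<31-2); WM=31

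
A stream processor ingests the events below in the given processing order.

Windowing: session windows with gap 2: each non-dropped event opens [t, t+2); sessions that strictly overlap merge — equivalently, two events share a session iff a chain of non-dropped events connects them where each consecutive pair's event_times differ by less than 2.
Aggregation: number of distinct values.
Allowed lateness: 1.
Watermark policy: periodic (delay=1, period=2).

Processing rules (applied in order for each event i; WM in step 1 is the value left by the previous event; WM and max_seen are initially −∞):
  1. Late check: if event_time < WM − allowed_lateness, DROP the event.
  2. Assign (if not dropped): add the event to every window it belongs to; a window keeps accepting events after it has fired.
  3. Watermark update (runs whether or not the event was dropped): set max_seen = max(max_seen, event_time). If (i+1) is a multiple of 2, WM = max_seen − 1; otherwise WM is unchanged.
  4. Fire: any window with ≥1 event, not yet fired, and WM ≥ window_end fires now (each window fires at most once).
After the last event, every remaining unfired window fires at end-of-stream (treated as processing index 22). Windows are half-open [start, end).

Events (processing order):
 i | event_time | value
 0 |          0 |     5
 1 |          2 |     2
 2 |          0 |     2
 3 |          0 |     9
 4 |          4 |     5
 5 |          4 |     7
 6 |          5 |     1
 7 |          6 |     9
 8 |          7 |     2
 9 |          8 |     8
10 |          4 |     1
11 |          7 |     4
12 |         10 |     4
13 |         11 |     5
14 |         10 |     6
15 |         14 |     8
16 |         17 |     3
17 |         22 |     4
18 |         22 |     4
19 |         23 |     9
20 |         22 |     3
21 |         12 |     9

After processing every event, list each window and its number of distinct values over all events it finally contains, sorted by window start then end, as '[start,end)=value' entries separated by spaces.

i=0 t=0 v=5: → [0,2); WM=−∞
i=1 t=2 v=2: → [2,4); WM=1
i=2 t=0 v=2: → [0,2); WM=1
i=3 t=0 v=9: → [0,2); WM=1
i=4 t=4 v=5: → [4,6); WM=1
i=5 t=4 v=7: → [4,6); WM=3
i=6 t=5 v=1: → [4,7); WM=3
i=7 t=6 v=9: → [4,8); WM=5
i=8 t=7 v=2: → [4,9); WM=5
i=9 t=8 v=8: → [4,10); WM=7
i=10 t=4 v=1: DROP (t<7-1); WM=7
i=11 t=7 v=4: → [4,10); WM=7
i=12 t=10 v=4: → [10,12); WM=7
i=13 t=11 v=5: → [10,13); WM=10
i=14 t=10 v=6: → [10,13); WM=10
i=15 t=14 v=8: → [14,16); WM=13
i=16 t=17 v=3: → [17,19); WM=13
i=17 t=22 v=4: → [22,24); WM=21
i=18 t=22 v=4: → [22,24); WM=21
i=19 t=23 v=9: → [22,25); WM=22
i=20 t=22 v=3: → [22,25); WM=22
i=21 t=12 v=9: DROP (t<22-1); WM=22

[0,2)=3 [2,4)=1 [4,10)=7 [10,13)=3 [14,16)=1 [17,19)=1 [22,25)=3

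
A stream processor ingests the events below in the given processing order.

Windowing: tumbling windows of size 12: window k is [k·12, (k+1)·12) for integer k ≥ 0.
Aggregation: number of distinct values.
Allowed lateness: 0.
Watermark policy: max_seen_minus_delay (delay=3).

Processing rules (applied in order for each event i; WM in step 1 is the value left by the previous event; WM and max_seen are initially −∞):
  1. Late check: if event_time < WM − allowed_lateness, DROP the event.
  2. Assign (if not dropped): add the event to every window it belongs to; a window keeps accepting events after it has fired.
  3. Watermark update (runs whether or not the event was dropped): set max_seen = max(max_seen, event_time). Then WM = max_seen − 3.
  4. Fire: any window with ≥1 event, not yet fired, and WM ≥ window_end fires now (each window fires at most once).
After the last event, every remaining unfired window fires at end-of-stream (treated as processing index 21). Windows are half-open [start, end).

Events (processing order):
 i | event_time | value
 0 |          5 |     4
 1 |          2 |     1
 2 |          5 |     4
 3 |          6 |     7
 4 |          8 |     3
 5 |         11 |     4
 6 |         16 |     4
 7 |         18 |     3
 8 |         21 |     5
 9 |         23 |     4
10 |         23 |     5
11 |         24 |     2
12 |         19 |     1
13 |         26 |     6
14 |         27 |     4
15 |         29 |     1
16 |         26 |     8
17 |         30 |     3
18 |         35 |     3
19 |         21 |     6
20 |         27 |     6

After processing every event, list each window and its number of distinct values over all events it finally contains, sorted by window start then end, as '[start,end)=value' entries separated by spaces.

[0,12)=4 [12,24)=3 [24,36)=6

i=0 t=5 v=4: → [0,12); WM=2
i=1 t=2 v=1: → [0,12); WM=2
i=2 t=5 v=4: → [0,12); WM=2
i=3 t=6 v=7: → [0,12); WM=3
i=4 t=8 v=3: → [0,12); WM=5
i=5 t=11 v=4: → [0,12); WM=8
i=6 t=16 v=4: → [12,24); WM=13; [0,12) fires=4
i=7 t=18 v=3: → [12,24); WM=15
i=8 t=21 v=5: → [12,24); WM=18
i=9 t=23 v=4: → [12,24); WM=20
i=10 t=23 v=5: → [12,24); WM=20
i=11 t=24 v=2: → [24,36); WM=21
i=12 t=19 v=1: DROP (t<21-0); WM=21
i=13 t=26 v=6: → [24,36); WM=23
i=14 t=27 v=4: → [24,36); WM=24; [12,24) fires=3
i=15 t=29 v=1: → [24,36); WM=26
i=16 t=26 v=8: → [24,36); WM=26
i=17 t=30 v=3: → [24,36); WM=27
i=18 t=35 v=3: → [24,36); WM=32
i=19 t=21 v=6: DROP (t<32-0); WM=32
i=20 t=27 v=6: DROP (t<32-0); WM=32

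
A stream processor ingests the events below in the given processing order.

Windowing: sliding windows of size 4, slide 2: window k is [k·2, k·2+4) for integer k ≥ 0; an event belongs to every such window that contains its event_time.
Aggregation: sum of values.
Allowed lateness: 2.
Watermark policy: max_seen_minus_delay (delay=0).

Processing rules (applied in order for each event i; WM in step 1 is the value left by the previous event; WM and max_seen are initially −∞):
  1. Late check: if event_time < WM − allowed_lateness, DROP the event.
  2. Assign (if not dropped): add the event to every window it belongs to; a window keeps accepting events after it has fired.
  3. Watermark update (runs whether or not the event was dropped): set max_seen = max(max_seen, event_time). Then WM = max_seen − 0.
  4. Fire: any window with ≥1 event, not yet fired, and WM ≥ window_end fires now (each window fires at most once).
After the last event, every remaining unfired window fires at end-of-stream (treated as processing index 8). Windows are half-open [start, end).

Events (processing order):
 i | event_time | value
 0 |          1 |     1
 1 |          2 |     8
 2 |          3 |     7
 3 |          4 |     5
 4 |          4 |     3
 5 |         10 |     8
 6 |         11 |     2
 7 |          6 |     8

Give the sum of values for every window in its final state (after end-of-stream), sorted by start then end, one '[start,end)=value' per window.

[0,4)=16 [2,6)=23 [4,8)=8 [8,12)=10 [10,14)=10

i=0 t=1 v=1: → [0,4); WM=1
i=1 t=2 v=8: → [2,6),[0,4); WM=2
i=2 t=3 v=7: → [2,6),[0,4); WM=3
i=3 t=4 v=5: → [4,8),[2,6); WM=4; [0,4) fires=16
i=4 t=4 v=3: → [4,8),[2,6); WM=4
i=5 t=10 v=8: → [10,14),[8,12); WM=10; [2,6) fires=23 [4,8) fires=8
i=6 t=11 v=2: → [10,14),[8,12); WM=11
i=7 t=6 v=8: DROP (t<11-2); WM=11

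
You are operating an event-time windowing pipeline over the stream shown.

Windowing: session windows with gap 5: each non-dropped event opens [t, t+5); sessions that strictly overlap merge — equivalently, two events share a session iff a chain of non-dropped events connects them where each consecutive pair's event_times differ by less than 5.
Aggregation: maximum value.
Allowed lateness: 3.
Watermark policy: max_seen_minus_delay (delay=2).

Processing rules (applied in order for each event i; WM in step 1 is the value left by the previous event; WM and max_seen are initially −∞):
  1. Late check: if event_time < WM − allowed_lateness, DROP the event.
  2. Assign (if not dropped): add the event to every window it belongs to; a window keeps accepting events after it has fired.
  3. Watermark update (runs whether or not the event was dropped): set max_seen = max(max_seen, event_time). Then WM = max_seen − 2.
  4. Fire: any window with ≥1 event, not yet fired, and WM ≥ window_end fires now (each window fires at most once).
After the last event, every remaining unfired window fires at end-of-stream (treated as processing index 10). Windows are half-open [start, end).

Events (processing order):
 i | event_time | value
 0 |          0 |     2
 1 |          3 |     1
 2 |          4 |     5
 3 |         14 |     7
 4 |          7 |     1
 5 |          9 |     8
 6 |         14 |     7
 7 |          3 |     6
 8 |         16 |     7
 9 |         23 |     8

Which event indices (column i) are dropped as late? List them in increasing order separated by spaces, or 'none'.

i=0 t=0 v=2: → [0,5); WM=-2
i=1 t=3 v=1: → [0,8); WM=1
i=2 t=4 v=5: → [0,9); WM=2
i=3 t=14 v=7: → [14,19); WM=12
i=4 t=7 v=1: DROP (t<12-3); WM=12
i=5 t=9 v=8: → [9,14); WM=12
i=6 t=14 v=7: → [14,19); WM=12
i=7 t=3 v=6: DROP (t<12-3); WM=12
i=8 t=16 v=7: → [14,21); WM=14
i=9 t=23 v=8: → [23,28); WM=21

4 7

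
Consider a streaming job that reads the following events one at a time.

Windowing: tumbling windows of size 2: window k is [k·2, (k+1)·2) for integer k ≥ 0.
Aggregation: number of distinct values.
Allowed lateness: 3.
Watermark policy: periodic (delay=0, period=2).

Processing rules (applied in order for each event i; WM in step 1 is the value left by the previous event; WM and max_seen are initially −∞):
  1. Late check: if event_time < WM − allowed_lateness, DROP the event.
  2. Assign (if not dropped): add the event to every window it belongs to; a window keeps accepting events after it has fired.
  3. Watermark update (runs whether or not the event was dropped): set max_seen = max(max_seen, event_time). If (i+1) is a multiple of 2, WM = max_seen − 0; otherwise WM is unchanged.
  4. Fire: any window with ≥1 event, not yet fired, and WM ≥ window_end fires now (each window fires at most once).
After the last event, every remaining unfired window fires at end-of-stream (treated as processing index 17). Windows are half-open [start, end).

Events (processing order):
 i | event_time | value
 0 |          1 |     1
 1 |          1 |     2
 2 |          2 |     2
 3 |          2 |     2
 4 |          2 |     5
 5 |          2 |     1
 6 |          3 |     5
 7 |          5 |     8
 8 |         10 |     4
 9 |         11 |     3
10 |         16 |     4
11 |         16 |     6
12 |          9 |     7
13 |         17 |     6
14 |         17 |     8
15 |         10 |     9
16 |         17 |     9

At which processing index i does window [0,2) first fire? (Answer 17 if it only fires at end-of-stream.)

i=0 t=1 v=1: → [0,2); WM=−∞
i=1 t=1 v=2: → [0,2); WM=1
i=2 t=2 v=2: → [2,4); WM=1
i=3 t=2 v=2: → [2,4); WM=2; [0,2) fires=2
i=4 t=2 v=5: → [2,4); WM=2
i=5 t=2 v=1: → [2,4); WM=2
i=6 t=3 v=5: → [2,4); WM=2
i=7 t=5 v=8: → [4,6); WM=5; [2,4) fires=3
i=8 t=10 v=4: → [10,12); WM=5
i=9 t=11 v=3: → [10,12); WM=11; [4,6) fires=1
i=10 t=16 v=4: → [16,18); WM=11
i=11 t=16 v=6: → [16,18); WM=16; [10,12) fires=2
i=12 t=9 v=7: DROP (t<16-3); WM=16
i=13 t=17 v=6: → [16,18); WM=17
i=14 t=17 v=8: → [16,18); WM=17
i=15 t=10 v=9: DROP (t<17-3); WM=17
i=16 t=17 v=9: → [16,18); WM=17

3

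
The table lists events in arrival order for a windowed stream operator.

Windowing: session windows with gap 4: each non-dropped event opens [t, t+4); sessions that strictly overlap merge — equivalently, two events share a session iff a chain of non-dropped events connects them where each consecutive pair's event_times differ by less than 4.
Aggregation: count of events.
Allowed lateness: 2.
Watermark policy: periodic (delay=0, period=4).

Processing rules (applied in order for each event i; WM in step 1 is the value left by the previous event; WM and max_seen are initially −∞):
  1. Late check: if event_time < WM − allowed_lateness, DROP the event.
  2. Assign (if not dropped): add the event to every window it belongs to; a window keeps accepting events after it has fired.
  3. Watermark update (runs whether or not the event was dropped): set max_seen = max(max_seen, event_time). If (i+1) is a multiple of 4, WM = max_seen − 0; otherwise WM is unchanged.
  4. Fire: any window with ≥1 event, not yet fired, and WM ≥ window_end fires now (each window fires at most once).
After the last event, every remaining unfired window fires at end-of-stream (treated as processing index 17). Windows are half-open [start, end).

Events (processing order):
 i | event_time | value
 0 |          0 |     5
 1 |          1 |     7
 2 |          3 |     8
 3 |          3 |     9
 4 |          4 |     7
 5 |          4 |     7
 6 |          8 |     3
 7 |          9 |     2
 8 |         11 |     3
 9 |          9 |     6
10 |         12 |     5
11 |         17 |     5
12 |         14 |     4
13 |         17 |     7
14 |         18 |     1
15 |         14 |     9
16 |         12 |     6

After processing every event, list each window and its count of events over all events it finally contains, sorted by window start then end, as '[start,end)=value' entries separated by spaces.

i=0 t=0 v=5: → [0,4); WM=−∞
i=1 t=1 v=7: → [0,5); WM=−∞
i=2 t=3 v=8: → [0,7); WM=−∞
i=3 t=3 v=9: → [0,7); WM=3
i=4 t=4 v=7: → [0,8); WM=3
i=5 t=4 v=7: → [0,8); WM=3
i=6 t=8 v=3: → [8,12); WM=3
i=7 t=9 v=2: → [8,13); WM=9
i=8 t=11 v=3: → [8,15); WM=9
i=9 t=9 v=6: → [8,15); WM=9
i=10 t=12 v=5: → [8,16); WM=9
i=11 t=17 v=5: → [17,21); WM=17
i=12 t=14 v=4: DROP (t<17-2); WM=17
i=13 t=17 v=7: → [17,21); WM=17
i=14 t=18 v=1: → [17,22); WM=17
i=15 t=14 v=9: DROP (t<17-2); WM=18
i=16 t=12 v=6: DROP (t<18-2); WM=18

[0,8)=6 [8,16)=5 [17,22)=3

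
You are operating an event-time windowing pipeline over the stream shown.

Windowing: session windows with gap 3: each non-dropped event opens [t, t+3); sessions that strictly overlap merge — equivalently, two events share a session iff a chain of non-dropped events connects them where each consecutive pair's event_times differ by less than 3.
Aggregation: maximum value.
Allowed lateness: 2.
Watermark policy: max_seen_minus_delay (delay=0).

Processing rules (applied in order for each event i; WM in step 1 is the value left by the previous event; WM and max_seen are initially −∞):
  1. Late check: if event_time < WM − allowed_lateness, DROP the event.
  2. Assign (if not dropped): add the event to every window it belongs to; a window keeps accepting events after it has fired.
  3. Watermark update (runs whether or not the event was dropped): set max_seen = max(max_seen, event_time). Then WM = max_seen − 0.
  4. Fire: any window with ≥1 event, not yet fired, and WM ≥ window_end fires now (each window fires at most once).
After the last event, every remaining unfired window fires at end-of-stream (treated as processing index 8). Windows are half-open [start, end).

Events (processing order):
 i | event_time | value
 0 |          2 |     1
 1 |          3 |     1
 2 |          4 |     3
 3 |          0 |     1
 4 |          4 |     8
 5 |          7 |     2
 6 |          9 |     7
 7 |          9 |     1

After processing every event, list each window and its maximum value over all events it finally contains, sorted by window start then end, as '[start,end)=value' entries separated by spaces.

[2,7)=8 [7,12)=7

i=0 t=2 v=1: → [2,5); WM=2
i=1 t=3 v=1: → [2,6); WM=3
i=2 t=4 v=3: → [2,7); WM=4
i=3 t=0 v=1: DROP (t<4-2); WM=4
i=4 t=4 v=8: → [2,7); WM=4
i=5 t=7 v=2: → [7,10); WM=7
i=6 t=9 v=7: → [7,12); WM=9
i=7 t=9 v=1: → [7,12); WM=9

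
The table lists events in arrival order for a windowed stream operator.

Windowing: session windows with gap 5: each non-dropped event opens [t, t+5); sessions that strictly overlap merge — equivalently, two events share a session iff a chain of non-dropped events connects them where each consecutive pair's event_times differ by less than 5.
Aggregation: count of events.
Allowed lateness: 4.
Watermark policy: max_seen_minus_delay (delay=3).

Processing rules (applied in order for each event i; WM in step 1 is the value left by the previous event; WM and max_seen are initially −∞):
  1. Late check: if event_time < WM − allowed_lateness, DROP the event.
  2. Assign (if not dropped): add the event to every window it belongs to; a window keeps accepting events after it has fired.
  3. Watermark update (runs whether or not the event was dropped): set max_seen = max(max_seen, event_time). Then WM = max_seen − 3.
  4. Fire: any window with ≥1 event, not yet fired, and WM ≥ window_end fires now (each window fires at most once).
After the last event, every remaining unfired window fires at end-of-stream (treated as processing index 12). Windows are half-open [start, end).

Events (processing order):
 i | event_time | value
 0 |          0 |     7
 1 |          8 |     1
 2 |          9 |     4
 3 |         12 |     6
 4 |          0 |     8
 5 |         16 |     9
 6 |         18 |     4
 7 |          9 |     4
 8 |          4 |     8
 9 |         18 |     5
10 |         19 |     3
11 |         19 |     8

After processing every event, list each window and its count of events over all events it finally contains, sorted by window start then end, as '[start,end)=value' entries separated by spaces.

[0,5)=1 [8,24)=8

i=0 t=0 v=7: → [0,5); WM=-3
i=1 t=8 v=1: → [8,13); WM=5
i=2 t=9 v=4: → [8,14); WM=6
i=3 t=12 v=6: → [8,17); WM=9
i=4 t=0 v=8: DROP (t<9-4); WM=9
i=5 t=16 v=9: → [8,21); WM=13
i=6 t=18 v=4: → [8,23); WM=15
i=7 t=9 v=4: DROP (t<15-4); WM=15
i=8 t=4 v=8: DROP (t<15-4); WM=15
i=9 t=18 v=5: → [8,23); WM=15
i=10 t=19 v=3: → [8,24); WM=16
i=11 t=19 v=8: → [8,24); WM=16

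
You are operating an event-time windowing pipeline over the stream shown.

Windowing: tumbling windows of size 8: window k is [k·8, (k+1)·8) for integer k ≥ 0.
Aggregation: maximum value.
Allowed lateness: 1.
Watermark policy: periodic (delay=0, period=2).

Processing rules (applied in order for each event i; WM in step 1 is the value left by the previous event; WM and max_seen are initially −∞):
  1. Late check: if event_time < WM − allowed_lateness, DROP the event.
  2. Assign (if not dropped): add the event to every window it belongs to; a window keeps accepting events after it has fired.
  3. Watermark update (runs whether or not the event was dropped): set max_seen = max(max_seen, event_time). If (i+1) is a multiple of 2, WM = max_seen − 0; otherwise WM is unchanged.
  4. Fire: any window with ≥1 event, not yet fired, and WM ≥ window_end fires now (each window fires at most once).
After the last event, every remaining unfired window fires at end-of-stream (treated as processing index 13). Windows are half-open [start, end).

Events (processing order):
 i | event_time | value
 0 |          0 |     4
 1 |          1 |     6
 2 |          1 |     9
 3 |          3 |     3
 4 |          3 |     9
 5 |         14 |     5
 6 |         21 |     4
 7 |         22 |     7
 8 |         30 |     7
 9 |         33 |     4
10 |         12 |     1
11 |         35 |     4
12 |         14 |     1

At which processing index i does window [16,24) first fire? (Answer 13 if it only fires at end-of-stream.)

i=0 t=0 v=4: → [0,8); WM=−∞
i=1 t=1 v=6: → [0,8); WM=1
i=2 t=1 v=9: → [0,8); WM=1
i=3 t=3 v=3: → [0,8); WM=3
i=4 t=3 v=9: → [0,8); WM=3
i=5 t=14 v=5: → [8,16); WM=14; [0,8) fires=9
i=6 t=21 v=4: → [16,24); WM=14
i=7 t=22 v=7: → [16,24); WM=22; [8,16) fires=5
i=8 t=30 v=7: → [24,32); WM=22
i=9 t=33 v=4: → [32,40); WM=33; [16,24) fires=7 [24,32) fires=7
i=10 t=12 v=1: DROP (t<33-1); WM=33
i=11 t=35 v=4: → [32,40); WM=35
i=12 t=14 v=1: DROP (t<35-1); WM=35

9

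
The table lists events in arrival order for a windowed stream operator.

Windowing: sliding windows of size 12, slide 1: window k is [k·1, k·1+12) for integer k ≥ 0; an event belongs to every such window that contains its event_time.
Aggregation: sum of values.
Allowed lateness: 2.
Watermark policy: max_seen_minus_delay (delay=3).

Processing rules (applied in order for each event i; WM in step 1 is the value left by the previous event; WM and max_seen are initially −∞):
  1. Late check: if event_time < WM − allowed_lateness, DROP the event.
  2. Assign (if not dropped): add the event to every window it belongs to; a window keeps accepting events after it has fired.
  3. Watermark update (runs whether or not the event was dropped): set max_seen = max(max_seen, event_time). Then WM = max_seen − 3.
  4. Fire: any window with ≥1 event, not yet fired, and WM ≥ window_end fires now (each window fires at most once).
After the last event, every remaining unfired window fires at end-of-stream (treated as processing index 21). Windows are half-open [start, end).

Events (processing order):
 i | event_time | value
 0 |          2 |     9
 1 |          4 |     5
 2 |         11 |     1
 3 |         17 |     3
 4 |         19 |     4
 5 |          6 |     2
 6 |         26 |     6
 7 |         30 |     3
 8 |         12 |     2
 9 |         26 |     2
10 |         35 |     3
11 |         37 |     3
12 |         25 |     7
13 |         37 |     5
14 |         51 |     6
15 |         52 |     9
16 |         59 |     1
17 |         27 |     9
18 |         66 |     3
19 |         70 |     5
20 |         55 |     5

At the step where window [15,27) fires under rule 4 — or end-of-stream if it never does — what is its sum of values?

13

i=0 t=2 v=9: → [2,14),[1,13),[0,12); WM=-1
i=1 t=4 v=5: → [4,16),[3,15),[2,14),[1,13),[0,12); WM=1
i=2 t=11 v=1: → [11,23),[10,22),[9,21),[8,20),[7,19),[6,18),[5,17),[4,16),[3,15),[2,14),[1,13),[0,12); WM=8
i=3 t=17 v=3: → [17,29),[16,28),[15,27),[14,26),[13,25),[12,24),[11,23),[10,22),[9,21),[8,20),[7,19),[6,18); WM=14; [0,12) fires=15 [1,13) fires=15 [2,14) fires=15
i=4 t=19 v=4: → [19,31),[18,30),[17,29),[16,28),[15,27),[14,26),[13,25),[12,24),[11,23),[10,22),[9,21),[8,20); WM=16; [3,15) fires=6 [4,16) fires=6
i=5 t=6 v=2: DROP (t<16-2); WM=16
i=6 t=26 v=6: → [26,38),[25,37),[24,36),[23,35),[22,34),[21,33),[20,32),[19,31),[18,30),[17,29),[16,28),[15,27); WM=23; [5,17) fires=1 [6,18) fires=4 [7,19) fires=4 [8,20) fires=8 [9,21) fires=8 [10,22) fires=8 [11,23) fires=8
i=7 t=30 v=3: → [30,42),[29,41),[28,40),[27,39),[26,38),[25,37),[24,36),[23,35),[22,34),[21,33),[20,32),[19,31); WM=27; [12,24) fires=7 [13,25) fires=7 [14,26) fires=7 [15,27) fires=13
i=8 t=12 v=2: DROP (t<27-2); WM=27
i=9 t=26 v=2: → [26,38),[25,37),[24,36),[23,35),[22,34),[21,33),[20,32),[19,31),[18,30),[17,29),[16,28),[15,27); WM=27
i=10 t=35 v=3: → [35,47),[34,46),[33,45),[32,44),[31,43),[30,42),[29,41),[28,40),[27,39),[26,38),[25,37),[24,36); WM=32; [16,28) fires=15 [17,29) fires=15 [18,30) fires=12 [19,31) fires=15 [20,32) fires=11
i=11 t=37 v=3: → [37,49),[36,48),[35,47),[34,46),[33,45),[32,44),[31,43),[30,42),[29,41),[28,40),[27,39),[26,38); WM=34; [21,33) fires=11 [22,34) fires=11
i=12 t=25 v=7: DROP (t<34-2); WM=34
i=13 t=37 v=5: → [37,49),[36,48),[35,47),[34,46),[33,45),[32,44),[31,43),[30,42),[29,41),[28,40),[27,39),[26,38); WM=34
i=14 t=51 v=6: → [51,63),[50,62),[49,61),[48,60),[47,59),[46,58),[45,57),[44,56),[43,55),[42,54),[41,53),[40,52); WM=48; [23,35) fires=11 [24,36) fires=14 [25,37) fires=14 [26,38) fires=22 [27,39) fires=14 [28,40) fires=14 [29,41) fires=14 [30,42) fires=14 [31,43) fires=11 [32,44) fires=11 [33,45) fires=11 [34,46) fires=11 [35,47) fires=11 [36,48) fires=8
i=15 t=52 v=9: → [52,64),[51,63),[50,62),[49,61),[48,60),[47,59),[46,58),[45,57),[44,56),[43,55),[42,54),[41,53); WM=49; [37,49) fires=8
i=16 t=59 v=1: → [59,71),[58,70),[57,69),[56,68),[55,67),[54,66),[53,65),[52,64),[51,63),[50,62),[49,61),[48,60); WM=56; [40,52) fires=6 [41,53) fires=15 [42,54) fires=15 [43,55) fires=15 [44,56) fires=15
i=17 t=27 v=9: DROP (t<56-2); WM=56
i=18 t=66 v=3: → [66,78),[65,77),[64,76),[63,75),[62,74),[61,73),[60,72),[59,71),[58,70),[57,69),[56,68),[55,67); WM=63; [45,57) fires=15 [46,58) fires=15 [47,59) fires=15 [48,60) fires=16 [49,61) fires=16 [50,62) fires=16 [51,63) fires=16
i=19 t=70 v=5: → [70,82),[69,81),[68,80),[67,79),[66,78),[65,77),[64,76),[63,75),[62,74),[61,73),[60,72),[59,71); WM=67; [52,64) fires=10 [53,65) fires=1 [54,66) fires=1 [55,67) fires=4
i=20 t=55 v=5: DROP (t<67-2); WM=67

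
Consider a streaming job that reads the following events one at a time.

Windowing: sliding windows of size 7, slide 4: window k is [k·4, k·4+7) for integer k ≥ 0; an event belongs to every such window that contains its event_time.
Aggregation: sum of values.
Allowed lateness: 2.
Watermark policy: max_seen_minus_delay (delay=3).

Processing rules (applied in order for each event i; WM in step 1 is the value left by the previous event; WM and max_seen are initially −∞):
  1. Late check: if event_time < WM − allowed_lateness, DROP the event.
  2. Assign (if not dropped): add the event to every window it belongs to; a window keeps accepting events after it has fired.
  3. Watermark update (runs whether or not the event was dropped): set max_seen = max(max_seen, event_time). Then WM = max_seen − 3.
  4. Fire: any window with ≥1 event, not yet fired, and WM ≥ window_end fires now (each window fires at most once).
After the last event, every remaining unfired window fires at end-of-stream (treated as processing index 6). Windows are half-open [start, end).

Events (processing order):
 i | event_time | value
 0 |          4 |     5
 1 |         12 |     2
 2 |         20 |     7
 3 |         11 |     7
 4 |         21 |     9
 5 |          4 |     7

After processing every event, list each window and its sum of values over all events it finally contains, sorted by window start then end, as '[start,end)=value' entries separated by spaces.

[0,7)=5 [4,11)=5 [8,15)=2 [12,19)=2 [16,23)=16 [20,27)=16

i=0 t=4 v=5: → [4,11),[0,7); WM=1
i=1 t=12 v=2: → [12,19),[8,15); WM=9; [0,7) fires=5
i=2 t=20 v=7: → [20,27),[16,23); WM=17; [4,11) fires=5 [8,15) fires=2
i=3 t=11 v=7: DROP (t<17-2); WM=17
i=4 t=21 v=9: → [20,27),[16,23); WM=18
i=5 t=4 v=7: DROP (t<18-2); WM=18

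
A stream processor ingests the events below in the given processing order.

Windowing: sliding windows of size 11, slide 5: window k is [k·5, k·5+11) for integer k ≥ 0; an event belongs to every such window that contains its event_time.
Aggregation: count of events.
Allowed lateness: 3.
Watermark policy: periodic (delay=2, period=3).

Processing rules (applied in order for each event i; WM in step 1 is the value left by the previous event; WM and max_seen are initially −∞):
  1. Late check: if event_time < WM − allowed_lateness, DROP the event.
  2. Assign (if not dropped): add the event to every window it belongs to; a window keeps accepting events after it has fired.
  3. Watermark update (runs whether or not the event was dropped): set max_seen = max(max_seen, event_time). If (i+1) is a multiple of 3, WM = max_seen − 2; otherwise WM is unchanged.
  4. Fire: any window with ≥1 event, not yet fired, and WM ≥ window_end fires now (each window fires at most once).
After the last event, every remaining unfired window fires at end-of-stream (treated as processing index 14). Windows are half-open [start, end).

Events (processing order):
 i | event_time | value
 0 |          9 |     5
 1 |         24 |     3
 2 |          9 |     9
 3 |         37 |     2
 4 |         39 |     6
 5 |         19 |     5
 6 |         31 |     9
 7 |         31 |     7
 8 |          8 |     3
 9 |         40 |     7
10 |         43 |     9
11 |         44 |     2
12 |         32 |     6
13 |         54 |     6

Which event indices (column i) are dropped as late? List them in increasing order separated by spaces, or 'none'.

i=0 t=9 v=5: → [5,16),[0,11); WM=−∞
i=1 t=24 v=3: → [20,31),[15,26); WM=−∞
i=2 t=9 v=9: → [5,16),[0,11); WM=22; [0,11) fires=2 [5,16) fires=2
i=3 t=37 v=2: → [35,46),[30,41); WM=22
i=4 t=39 v=6: → [35,46),[30,41); WM=22
i=5 t=19 v=5: → [15,26),[10,21); WM=37; [10,21) fires=1 [15,26) fires=2 [20,31) fires=1
i=6 t=31 v=9: DROP (t<37-3); WM=37
i=7 t=31 v=7: DROP (t<37-3); WM=37
i=8 t=8 v=3: DROP (t<37-3); WM=37
i=9 t=40 v=7: → [40,51),[35,46),[30,41); WM=37
i=10 t=43 v=9: → [40,51),[35,46); WM=37
i=11 t=44 v=2: → [40,51),[35,46); WM=42; [30,41) fires=3
i=12 t=32 v=6: DROP (t<42-3); WM=42
i=13 t=54 v=6: → [50,61),[45,56); WM=42

6 7 8 12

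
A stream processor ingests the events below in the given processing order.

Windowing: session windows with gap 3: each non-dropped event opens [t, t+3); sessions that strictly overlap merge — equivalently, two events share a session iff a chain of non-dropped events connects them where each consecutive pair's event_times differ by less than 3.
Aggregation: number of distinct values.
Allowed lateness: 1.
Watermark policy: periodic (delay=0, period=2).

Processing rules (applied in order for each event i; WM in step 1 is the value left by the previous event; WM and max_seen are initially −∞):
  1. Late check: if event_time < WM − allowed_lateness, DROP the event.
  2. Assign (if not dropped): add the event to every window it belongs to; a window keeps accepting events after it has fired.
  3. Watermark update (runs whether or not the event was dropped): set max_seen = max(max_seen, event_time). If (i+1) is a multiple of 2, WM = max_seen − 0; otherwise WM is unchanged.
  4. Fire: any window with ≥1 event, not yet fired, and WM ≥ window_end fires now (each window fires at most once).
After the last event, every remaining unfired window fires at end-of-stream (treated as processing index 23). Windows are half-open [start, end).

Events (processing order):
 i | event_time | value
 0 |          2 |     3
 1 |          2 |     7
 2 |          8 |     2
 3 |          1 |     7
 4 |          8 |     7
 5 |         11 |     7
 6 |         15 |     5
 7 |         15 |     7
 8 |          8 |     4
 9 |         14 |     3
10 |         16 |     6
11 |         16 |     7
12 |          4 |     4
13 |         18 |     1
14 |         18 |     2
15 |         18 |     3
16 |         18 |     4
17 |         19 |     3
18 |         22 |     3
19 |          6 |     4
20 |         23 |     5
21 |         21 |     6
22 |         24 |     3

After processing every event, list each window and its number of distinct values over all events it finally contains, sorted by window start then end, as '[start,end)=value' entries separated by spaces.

[1,5)=2 [8,11)=2 [11,14)=1 [14,27)=7

i=0 t=2 v=3: → [2,5); WM=−∞
i=1 t=2 v=7: → [2,5); WM=2
i=2 t=8 v=2: → [8,11); WM=2
i=3 t=1 v=7: → [1,5); WM=8
i=4 t=8 v=7: → [8,11); WM=8
i=5 t=11 v=7: → [11,14); WM=11
i=6 t=15 v=5: → [15,18); WM=11
i=7 t=15 v=7: → [15,18); WM=15
i=8 t=8 v=4: DROP (t<15-1); WM=15
i=9 t=14 v=3: → [14,18); WM=15
i=10 t=16 v=6: → [14,19); WM=15
i=11 t=16 v=7: → [14,19); WM=16
i=12 t=4 v=4: DROP (t<16-1); WM=16
i=13 t=18 v=1: → [14,21); WM=18
i=14 t=18 v=2: → [14,21); WM=18
i=15 t=18 v=3: → [14,21); WM=18
i=16 t=18 v=4: → [14,21); WM=18
i=17 t=19 v=3: → [14,22); WM=19
i=18 t=22 v=3: → [22,25); WM=19
i=19 t=6 v=4: DROP (t<19-1); WM=22
i=20 t=23 v=5: → [22,26); WM=22
i=21 t=21 v=6: → [14,26); WM=23
i=22 t=24 v=3: → [14,27); WM=23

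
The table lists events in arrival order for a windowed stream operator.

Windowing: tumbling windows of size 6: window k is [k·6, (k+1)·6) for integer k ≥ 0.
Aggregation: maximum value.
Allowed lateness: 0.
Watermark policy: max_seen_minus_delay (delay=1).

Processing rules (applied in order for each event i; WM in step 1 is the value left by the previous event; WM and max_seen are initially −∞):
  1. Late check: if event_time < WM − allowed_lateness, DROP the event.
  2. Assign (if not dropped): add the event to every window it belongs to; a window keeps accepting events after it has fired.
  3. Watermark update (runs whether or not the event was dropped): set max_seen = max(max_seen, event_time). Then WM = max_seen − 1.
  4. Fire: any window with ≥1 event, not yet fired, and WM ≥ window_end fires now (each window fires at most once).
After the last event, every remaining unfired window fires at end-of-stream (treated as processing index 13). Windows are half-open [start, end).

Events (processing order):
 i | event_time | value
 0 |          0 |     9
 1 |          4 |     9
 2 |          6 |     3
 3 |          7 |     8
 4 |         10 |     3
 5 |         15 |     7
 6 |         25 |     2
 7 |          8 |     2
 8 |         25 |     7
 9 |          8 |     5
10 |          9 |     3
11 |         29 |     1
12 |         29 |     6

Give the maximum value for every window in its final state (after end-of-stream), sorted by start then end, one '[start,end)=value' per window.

i=0 t=0 v=9: → [0,6); WM=-1
i=1 t=4 v=9: → [0,6); WM=3
i=2 t=6 v=3: → [6,12); WM=5
i=3 t=7 v=8: → [6,12); WM=6; [0,6) fires=9
i=4 t=10 v=3: → [6,12); WM=9
i=5 t=15 v=7: → [12,18); WM=14; [6,12) fires=8
i=6 t=25 v=2: → [24,30); WM=24; [12,18) fires=7
i=7 t=8 v=2: DROP (t<24-0); WM=24
i=8 t=25 v=7: → [24,30); WM=24
i=9 t=8 v=5: DROP (t<24-0); WM=24
i=10 t=9 v=3: DROP (t<24-0); WM=24
i=11 t=29 v=1: → [24,30); WM=28
i=12 t=29 v=6: → [24,30); WM=28

[0,6)=9 [6,12)=8 [12,18)=7 [24,30)=7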